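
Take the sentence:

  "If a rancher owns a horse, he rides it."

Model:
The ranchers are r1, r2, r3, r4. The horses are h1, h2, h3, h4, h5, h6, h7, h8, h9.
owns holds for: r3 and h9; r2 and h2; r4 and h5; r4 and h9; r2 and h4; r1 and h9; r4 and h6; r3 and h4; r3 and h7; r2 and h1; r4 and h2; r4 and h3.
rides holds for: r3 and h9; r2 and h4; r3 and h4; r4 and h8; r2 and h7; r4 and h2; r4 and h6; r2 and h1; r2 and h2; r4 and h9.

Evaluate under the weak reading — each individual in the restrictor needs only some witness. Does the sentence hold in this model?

False

"it" takes "a horse" as antecedent — a donkey pronoun bound across the clause boundary.
Weak reading: every rancher r with some owns-horse has at least one owns-horse h such that rides(r,h).
Per rancher: r1:✗  r2:✓  r3:✓  r4:✓
r1 has no witness among its owns-horses.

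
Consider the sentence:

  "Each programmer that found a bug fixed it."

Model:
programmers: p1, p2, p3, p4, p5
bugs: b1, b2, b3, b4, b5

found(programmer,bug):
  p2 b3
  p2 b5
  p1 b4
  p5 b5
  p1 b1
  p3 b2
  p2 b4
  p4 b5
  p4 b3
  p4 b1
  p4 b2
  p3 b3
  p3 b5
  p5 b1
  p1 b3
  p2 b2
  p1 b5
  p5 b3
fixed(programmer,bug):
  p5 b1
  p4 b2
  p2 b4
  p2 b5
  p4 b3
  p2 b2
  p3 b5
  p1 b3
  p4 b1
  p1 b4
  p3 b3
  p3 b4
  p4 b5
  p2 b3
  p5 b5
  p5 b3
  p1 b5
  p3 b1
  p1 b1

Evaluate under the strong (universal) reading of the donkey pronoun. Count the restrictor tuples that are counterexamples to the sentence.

1

"it" takes "a bug" as antecedent — a donkey pronoun bound across the clause boundary.
Strong reading: for every (p,b) with found(p,b), fixed(p,b).
Restrictor pairs: (p1,b1) ✓  (p1,b3) ✓  (p1,b4) ✓  (p1,b5) ✓  (p2,b2) ✓  (p2,b3) ✓  (p2,b4) ✓  (p2,b5) ✓  (p3,b2) ✗  (p3,b3) ✓  (p3,b5) ✓  (p4,b1) ✓  (p4,b2) ✓  (p4,b3) ✓  (p4,b5) ✓  (p5,b1) ✓  (p5,b3) ✓  (p5,b5) ✓
Counterexamples (restrictor pairs failing the scope): 1.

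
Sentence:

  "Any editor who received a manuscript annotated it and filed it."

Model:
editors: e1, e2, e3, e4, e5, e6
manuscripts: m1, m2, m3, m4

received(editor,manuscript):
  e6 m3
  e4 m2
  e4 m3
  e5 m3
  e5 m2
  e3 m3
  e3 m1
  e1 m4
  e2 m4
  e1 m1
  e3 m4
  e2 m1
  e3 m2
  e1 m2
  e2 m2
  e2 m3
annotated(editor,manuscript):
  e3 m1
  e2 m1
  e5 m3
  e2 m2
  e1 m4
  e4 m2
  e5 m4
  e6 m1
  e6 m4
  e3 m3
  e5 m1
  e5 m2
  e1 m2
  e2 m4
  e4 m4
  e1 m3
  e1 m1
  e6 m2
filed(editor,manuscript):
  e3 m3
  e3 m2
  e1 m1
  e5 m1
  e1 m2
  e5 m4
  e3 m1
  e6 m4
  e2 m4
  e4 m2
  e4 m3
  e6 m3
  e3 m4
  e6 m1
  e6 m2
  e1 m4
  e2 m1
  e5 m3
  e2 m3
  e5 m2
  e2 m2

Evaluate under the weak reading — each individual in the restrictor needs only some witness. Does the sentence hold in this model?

"it" takes "a manuscript" as antecedent — a donkey pronoun bound across the clause boundary.
Weak reading: every editor e with some received-manuscript has at least one received-manuscript m such that annotated(e,m) ∧ filed(e,m).
Per editor: e1:✓  e2:✓  e3:✓  e4:✓  e5:✓  e6:✗
e6 has no witness among its received-manuscripts.

False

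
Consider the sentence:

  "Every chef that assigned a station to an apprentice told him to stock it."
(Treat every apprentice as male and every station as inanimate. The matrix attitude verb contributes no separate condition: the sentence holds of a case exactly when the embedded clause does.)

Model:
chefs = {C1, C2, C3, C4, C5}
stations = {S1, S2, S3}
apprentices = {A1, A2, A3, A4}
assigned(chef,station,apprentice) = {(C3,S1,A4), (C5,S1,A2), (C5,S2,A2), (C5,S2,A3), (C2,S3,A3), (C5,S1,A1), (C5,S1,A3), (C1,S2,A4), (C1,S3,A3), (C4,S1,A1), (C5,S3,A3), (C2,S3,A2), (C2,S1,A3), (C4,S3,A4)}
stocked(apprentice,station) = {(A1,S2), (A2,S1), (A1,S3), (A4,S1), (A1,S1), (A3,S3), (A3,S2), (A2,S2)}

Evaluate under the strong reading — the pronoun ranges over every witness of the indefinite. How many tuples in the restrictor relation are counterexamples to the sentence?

"him" takes "an apprentice" as antecedent and "it" takes "a station"; both are donkey pronouns co-varying with the restrictor.
Strong reading: for every (c,s,a) with assigned(c,s,a), stocked(a,s).
Restrictor triples: (C1,S2,A4)→stocked(A4,S2) ✗  (C1,S3,A3)→stocked(A3,S3) ✓  (C2,S1,A3)→stocked(A3,S1) ✗  (C2,S3,A2)→stocked(A2,S3) ✗  (C2,S3,A3)→stocked(A3,S3) ✓  (C3,S1,A4)→stocked(A4,S1) ✓  (C4,S1,A1)→stocked(A1,S1) ✓  (C4,S3,A4)→stocked(A4,S3) ✗  (C5,S1,A1)→stocked(A1,S1) ✓  (C5,S1,A2)→stocked(A2,S1) ✓  (C5,S1,A3)→stocked(A3,S1) ✗  (C5,S2,A2)→stocked(A2,S2) ✓  (C5,S2,A3)→stocked(A3,S2) ✓  (C5,S3,A3)→stocked(A3,S3) ✓
Counterexamples (restrictor triples failing the scope): 5.

5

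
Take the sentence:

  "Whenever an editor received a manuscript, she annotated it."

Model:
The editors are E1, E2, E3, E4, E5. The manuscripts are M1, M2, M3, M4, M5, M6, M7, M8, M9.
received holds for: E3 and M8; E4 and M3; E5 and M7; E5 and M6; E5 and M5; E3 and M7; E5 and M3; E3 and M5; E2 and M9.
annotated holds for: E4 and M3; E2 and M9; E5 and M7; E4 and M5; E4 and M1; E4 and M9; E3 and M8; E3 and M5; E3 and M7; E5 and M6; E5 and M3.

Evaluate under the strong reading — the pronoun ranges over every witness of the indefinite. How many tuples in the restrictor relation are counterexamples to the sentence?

1

"it" takes "a manuscript" as antecedent — a donkey pronoun bound across the clause boundary.
Strong reading: for every (e,m) with received(e,m), annotated(e,m).
Restrictor pairs: (E2,M9) ✓  (E3,M5) ✓  (E3,M7) ✓  (E3,M8) ✓  (E4,M3) ✓  (E5,M3) ✓  (E5,M5) ✗  (E5,M6) ✓  (E5,M7) ✓
Counterexamples (restrictor pairs failing the scope): 1.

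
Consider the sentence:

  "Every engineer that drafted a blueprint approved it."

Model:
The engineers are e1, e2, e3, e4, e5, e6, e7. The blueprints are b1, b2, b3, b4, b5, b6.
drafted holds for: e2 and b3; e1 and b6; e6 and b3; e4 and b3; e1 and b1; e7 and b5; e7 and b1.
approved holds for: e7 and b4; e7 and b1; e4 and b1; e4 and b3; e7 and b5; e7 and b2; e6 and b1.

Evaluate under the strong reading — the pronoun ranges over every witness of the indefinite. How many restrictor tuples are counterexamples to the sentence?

"it" takes "a blueprint" as antecedent — a donkey pronoun bound across the clause boundary.
Strong reading: for every (e,b) with drafted(e,b), approved(e,b).
Restrictor pairs: (e1,b1) ✗  (e1,b6) ✗  (e2,b3) ✗  (e4,b3) ✓  (e6,b3) ✗  (e7,b1) ✓  (e7,b5) ✓
Counterexamples (restrictor pairs failing the scope): 4.

4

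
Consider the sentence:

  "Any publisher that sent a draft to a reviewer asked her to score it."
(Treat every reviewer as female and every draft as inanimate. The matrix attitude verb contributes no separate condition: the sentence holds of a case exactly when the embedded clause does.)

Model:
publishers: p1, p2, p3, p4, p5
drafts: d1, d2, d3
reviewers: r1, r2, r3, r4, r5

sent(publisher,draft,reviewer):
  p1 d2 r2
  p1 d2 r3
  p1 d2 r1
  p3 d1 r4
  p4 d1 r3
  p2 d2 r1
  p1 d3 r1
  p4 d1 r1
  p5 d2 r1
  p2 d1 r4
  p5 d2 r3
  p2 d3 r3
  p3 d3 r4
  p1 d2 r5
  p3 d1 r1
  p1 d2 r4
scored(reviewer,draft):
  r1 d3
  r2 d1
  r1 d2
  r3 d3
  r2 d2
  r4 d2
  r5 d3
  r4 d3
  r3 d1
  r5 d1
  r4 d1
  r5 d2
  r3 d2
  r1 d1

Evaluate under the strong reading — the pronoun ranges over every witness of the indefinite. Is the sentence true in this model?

True

"her" takes "a reviewer" as antecedent and "it" takes "a draft"; both are donkey pronouns co-varying with the restrictor.
Strong reading: for every (p,d,r) with sent(p,d,r), scored(r,d).
Restrictor triples: (p1,d2,r1)→scored(r1,d2) ✓  (p1,d2,r2)→scored(r2,d2) ✓  (p1,d2,r3)→scored(r3,d2) ✓  (p1,d2,r4)→scored(r4,d2) ✓  (p1,d2,r5)→scored(r5,d2) ✓  (p1,d3,r1)→scored(r1,d3) ✓  (p2,d1,r4)→scored(r4,d1) ✓  (p2,d2,r1)→scored(r1,d2) ✓  (p2,d3,r3)→scored(r3,d3) ✓  (p3,d1,r1)→scored(r1,d1) ✓  (p3,d1,r4)→scored(r4,d1) ✓  (p3,d3,r4)→scored(r4,d3) ✓  (p4,d1,r1)→scored(r1,d1) ✓  (p4,d1,r3)→scored(r3,d1) ✓  (p5,d2,r1)→scored(r1,d2) ✓  (p5,d2,r3)→scored(r3,d2) ✓
Every restrictor triple satisfies the scope.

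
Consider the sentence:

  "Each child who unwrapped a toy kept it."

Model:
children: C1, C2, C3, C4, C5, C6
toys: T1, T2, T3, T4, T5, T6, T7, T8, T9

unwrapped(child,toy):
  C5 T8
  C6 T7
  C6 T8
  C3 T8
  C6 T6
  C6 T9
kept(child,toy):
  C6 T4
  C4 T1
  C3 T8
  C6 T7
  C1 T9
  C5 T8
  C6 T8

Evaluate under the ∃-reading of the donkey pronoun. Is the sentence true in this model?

True

"it" takes "a toy" as antecedent — a donkey pronoun bound across the clause boundary.
Weak reading: every child c with some unwrapped-toy has at least one unwrapped-toy t such that kept(c,t).
Per child: C3:✓  C5:✓  C6:✓
Every child in the restrictor has a witness.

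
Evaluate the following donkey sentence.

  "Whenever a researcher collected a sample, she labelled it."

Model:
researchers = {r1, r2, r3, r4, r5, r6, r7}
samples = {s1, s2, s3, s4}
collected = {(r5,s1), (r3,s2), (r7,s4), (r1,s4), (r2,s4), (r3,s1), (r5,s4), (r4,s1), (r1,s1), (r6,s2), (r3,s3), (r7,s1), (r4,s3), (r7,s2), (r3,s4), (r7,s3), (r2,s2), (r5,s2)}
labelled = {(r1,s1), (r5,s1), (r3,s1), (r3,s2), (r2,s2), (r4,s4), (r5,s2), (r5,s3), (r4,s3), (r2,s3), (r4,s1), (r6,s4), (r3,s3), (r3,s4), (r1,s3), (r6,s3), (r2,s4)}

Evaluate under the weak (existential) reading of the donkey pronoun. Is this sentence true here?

False

"it" takes "a sample" as antecedent — a donkey pronoun bound across the clause boundary.
Weak reading: every researcher r with some collected-sample has at least one collected-sample s such that labelled(r,s).
Per researcher: r1:✓  r2:✓  r3:✓  r4:✓  r5:✓  r6:✗  r7:✗
r6 has no witness among its collected-samples.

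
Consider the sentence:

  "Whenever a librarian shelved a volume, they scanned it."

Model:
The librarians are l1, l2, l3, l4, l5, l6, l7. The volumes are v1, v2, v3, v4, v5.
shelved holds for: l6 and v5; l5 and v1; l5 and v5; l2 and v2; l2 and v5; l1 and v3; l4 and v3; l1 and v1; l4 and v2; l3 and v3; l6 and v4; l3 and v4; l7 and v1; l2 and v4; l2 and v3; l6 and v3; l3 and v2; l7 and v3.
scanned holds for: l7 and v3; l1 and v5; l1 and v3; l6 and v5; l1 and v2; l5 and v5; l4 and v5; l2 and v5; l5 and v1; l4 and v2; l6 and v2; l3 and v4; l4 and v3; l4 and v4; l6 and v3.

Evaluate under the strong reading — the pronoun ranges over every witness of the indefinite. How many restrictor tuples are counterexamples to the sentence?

8

"it" takes "a volume" as antecedent — a donkey pronoun bound across the clause boundary.
Strong reading: for every (l,v) with shelved(l,v), scanned(l,v).
Restrictor pairs: (l1,v1) ✗  (l1,v3) ✓  (l2,v2) ✗  (l2,v3) ✗  (l2,v4) ✗  (l2,v5) ✓  (l3,v2) ✗  (l3,v3) ✗  (l3,v4) ✓  (l4,v2) ✓  (l4,v3) ✓  (l5,v1) ✓  (l5,v5) ✓  (l6,v3) ✓  (l6,v4) ✗  (l6,v5) ✓  (l7,v1) ✗  (l7,v3) ✓
Counterexamples (restrictor pairs failing the scope): 8.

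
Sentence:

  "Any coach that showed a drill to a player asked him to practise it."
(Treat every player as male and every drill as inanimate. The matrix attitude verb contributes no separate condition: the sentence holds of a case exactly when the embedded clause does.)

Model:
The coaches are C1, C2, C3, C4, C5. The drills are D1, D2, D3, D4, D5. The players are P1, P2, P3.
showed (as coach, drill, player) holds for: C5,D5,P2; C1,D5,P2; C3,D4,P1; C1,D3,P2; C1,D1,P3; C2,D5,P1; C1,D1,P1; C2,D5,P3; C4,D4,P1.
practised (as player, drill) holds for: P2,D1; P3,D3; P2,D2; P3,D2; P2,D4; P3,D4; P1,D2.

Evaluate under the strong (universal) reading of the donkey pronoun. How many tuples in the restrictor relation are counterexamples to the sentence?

"him" takes "a player" as antecedent and "it" takes "a drill"; both are donkey pronouns co-varying with the restrictor.
Strong reading: for every (c,d,p) with showed(c,d,p), practised(p,d).
Restrictor triples: (C1,D1,P1)→practised(P1,D1) ✗  (C1,D1,P3)→practised(P3,D1) ✗  (C1,D3,P2)→practised(P2,D3) ✗  (C1,D5,P2)→practised(P2,D5) ✗  (C2,D5,P1)→practised(P1,D5) ✗  (C2,D5,P3)→practised(P3,D5) ✗  (C3,D4,P1)→practised(P1,D4) ✗  (C4,D4,P1)→practised(P1,D4) ✗  (C5,D5,P2)→practised(P2,D5) ✗
Counterexamples (restrictor triples failing the scope): 9.

9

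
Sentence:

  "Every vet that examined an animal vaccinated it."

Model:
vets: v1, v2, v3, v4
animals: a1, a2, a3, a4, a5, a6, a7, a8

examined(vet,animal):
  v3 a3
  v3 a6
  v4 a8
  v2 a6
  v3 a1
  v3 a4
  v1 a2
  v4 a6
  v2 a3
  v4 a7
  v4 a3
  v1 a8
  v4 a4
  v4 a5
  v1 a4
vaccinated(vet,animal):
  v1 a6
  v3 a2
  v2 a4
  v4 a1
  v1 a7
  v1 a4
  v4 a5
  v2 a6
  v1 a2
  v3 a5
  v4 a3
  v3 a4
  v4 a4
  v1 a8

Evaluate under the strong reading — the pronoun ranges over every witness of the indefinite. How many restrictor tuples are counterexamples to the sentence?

"it" takes "an animal" as antecedent — a donkey pronoun bound across the clause boundary.
Strong reading: for every (v,a) with examined(v,a), vaccinated(v,a).
Restrictor pairs: (v1,a2) ✓  (v1,a4) ✓  (v1,a8) ✓  (v2,a3) ✗  (v2,a6) ✓  (v3,a1) ✗  (v3,a3) ✗  (v3,a4) ✓  (v3,a6) ✗  (v4,a3) ✓  (v4,a4) ✓  (v4,a5) ✓  (v4,a6) ✗  (v4,a7) ✗  (v4,a8) ✗
Counterexamples (restrictor pairs failing the scope): 7.

7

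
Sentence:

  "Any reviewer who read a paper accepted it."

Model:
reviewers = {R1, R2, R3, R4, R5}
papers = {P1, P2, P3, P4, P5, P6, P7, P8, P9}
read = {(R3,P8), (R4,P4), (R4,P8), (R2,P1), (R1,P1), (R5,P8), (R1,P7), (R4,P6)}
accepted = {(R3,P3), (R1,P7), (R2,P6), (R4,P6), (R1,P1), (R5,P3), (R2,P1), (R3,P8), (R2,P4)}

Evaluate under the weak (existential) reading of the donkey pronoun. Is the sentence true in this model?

"it" takes "a paper" as antecedent — a donkey pronoun bound across the clause boundary.
Weak reading: every reviewer r with some read-paper has at least one read-paper p such that accepted(r,p).
Per reviewer: R1:✓  R2:✓  R3:✓  R4:✓  R5:✗
R5 has no witness among its read-papers.

False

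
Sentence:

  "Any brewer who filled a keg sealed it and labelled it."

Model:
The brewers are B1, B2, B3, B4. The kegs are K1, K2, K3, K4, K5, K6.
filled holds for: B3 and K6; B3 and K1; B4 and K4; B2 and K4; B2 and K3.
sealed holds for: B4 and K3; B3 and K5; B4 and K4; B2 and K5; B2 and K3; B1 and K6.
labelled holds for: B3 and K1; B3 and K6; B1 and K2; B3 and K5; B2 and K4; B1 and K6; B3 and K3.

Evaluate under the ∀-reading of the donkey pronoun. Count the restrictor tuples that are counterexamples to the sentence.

"it" takes "a keg" as antecedent — a donkey pronoun bound across the clause boundary.
Strong reading: for every (b,k) with filled(b,k), sealed(b,k) ∧ labelled(b,k).
Restrictor pairs: (B2,K3) ✗  (B2,K4) ✗  (B3,K1) ✗  (B3,K6) ✗  (B4,K4) ✗
Counterexamples (restrictor pairs failing the scope): 5.

5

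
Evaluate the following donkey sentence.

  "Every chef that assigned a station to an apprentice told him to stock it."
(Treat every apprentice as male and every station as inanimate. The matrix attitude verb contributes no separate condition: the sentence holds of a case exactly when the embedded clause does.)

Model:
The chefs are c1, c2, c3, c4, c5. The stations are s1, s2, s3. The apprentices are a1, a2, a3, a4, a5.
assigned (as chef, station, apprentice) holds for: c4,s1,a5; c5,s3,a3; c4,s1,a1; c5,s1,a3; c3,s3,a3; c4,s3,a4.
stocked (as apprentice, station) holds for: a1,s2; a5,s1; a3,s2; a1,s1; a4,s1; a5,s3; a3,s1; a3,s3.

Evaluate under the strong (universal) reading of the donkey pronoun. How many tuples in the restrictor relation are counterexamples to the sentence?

1

"him" takes "an apprentice" as antecedent and "it" takes "a station"; both are donkey pronouns co-varying with the restrictor.
Strong reading: for every (c,s,a) with assigned(c,s,a), stocked(a,s).
Restrictor triples: (c3,s3,a3)→stocked(a3,s3) ✓  (c4,s1,a1)→stocked(a1,s1) ✓  (c4,s1,a5)→stocked(a5,s1) ✓  (c4,s3,a4)→stocked(a4,s3) ✗  (c5,s1,a3)→stocked(a3,s1) ✓  (c5,s3,a3)→stocked(a3,s3) ✓
Counterexamples (restrictor triples failing the scope): 1.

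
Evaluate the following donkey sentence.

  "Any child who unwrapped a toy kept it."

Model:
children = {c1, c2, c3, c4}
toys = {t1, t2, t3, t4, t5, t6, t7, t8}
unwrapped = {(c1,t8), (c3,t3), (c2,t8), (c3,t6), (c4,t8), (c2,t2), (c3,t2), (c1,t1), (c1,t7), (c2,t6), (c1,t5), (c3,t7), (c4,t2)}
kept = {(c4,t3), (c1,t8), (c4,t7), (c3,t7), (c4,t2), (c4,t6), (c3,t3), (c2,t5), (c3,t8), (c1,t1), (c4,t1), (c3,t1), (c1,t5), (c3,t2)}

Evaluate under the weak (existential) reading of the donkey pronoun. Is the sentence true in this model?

"it" takes "a toy" as antecedent — a donkey pronoun bound across the clause boundary.
Weak reading: every child c with some unwrapped-toy has at least one unwrapped-toy t such that kept(c,t).
Per child: c1:✓  c2:✗  c3:✓  c4:✓
c2 has no witness among its unwrapped-toys.

False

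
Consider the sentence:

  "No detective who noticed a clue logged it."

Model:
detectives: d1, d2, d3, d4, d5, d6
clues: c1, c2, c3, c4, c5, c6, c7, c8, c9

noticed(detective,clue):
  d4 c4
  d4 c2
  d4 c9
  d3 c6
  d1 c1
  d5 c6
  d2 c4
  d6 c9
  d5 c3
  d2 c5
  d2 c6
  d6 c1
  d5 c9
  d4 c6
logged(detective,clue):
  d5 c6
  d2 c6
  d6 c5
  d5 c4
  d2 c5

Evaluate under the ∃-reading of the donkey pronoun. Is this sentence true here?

False

"it" takes "a clue" as antecedent — a donkey pronoun bound across the clause boundary.
Truth condition: for no (d,c) with noticed(d,c) does logged(d,c) hold.
Restrictor pairs — does the scope hold? (d1,c1):fails  (d2,c4):fails  (d2,c5):holds  (d2,c6):holds  (d3,c6):fails  (d4,c2):fails  (d4,c4):fails  (d4,c6):fails  (d4,c9):fails  (d5,c3):fails  (d5,c6):holds  (d5,c9):fails  (d6,c1):fails  (d6,c9):fails
Scope holds for 3 pair(s), so the sentence is false.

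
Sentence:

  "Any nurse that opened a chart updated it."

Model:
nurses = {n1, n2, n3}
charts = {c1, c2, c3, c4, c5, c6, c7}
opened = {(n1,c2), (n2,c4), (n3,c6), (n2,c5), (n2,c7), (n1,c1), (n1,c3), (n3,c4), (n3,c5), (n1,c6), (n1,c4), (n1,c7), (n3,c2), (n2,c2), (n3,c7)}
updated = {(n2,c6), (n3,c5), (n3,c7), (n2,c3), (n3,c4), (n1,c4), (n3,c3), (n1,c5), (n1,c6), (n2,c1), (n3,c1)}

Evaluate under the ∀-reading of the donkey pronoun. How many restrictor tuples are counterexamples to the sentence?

10

"it" takes "a chart" as antecedent — a donkey pronoun bound across the clause boundary.
Strong reading: for every (n,c) with opened(n,c), updated(n,c).
Restrictor pairs: (n1,c1) ✗  (n1,c2) ✗  (n1,c3) ✗  (n1,c4) ✓  (n1,c6) ✓  (n1,c7) ✗  (n2,c2) ✗  (n2,c4) ✗  (n2,c5) ✗  (n2,c7) ✗  (n3,c2) ✗  (n3,c4) ✓  (n3,c5) ✓  (n3,c6) ✗  (n3,c7) ✓
Counterexamples (restrictor pairs failing the scope): 10.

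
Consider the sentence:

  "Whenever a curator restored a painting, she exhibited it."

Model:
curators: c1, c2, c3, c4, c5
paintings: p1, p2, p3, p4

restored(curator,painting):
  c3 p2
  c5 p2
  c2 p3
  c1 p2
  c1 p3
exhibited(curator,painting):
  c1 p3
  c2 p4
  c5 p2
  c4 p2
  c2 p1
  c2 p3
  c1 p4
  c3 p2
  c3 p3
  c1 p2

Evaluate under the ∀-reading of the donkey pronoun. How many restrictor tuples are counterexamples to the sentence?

"it" takes "a painting" as antecedent — a donkey pronoun bound across the clause boundary.
Strong reading: for every (c,p) with restored(c,p), exhibited(c,p).
Restrictor pairs: (c1,p2) ✓  (c1,p3) ✓  (c2,p3) ✓  (c3,p2) ✓  (c5,p2) ✓
Counterexamples (restrictor pairs failing the scope): 0.

0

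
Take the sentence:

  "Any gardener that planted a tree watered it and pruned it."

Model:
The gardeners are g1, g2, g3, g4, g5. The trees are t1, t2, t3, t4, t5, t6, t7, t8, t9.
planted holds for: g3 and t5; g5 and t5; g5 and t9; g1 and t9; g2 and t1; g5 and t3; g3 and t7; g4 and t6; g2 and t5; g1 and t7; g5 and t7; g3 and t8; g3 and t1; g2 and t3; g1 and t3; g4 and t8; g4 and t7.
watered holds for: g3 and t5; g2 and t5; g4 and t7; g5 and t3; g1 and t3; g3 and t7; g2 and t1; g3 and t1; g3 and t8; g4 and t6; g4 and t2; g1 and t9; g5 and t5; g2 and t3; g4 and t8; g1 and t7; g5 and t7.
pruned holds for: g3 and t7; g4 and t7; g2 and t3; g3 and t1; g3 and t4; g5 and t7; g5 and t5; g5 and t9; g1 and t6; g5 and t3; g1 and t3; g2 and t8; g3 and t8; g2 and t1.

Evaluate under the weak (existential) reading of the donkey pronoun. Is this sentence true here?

"it" takes "a tree" as antecedent — a donkey pronoun bound across the clause boundary.
Weak reading: every gardener g with some planted-tree has at least one planted-tree t such that watered(g,t) ∧ pruned(g,t).
Per gardener: g1:✓  g2:✓  g3:✓  g4:✓  g5:✓
Every gardener in the restrictor has a witness.

True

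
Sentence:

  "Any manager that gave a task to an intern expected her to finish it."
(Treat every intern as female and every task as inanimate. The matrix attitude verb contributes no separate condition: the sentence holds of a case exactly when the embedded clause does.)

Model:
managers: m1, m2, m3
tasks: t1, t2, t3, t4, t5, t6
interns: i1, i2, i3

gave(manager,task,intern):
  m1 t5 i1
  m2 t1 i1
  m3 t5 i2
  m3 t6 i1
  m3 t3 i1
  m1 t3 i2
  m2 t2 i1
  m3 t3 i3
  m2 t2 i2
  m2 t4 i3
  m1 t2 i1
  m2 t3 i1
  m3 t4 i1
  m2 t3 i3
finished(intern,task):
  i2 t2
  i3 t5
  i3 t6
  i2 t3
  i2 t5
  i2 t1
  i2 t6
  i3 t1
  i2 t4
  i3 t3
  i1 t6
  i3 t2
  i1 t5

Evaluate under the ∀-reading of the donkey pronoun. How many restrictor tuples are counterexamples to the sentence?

7

"her" takes "an intern" as antecedent and "it" takes "a task"; both are donkey pronouns co-varying with the restrictor.
Strong reading: for every (m,t,i) with gave(m,t,i), finished(i,t).
Restrictor triples: (m1,t2,i1)→finished(i1,t2) ✗  (m1,t3,i2)→finished(i2,t3) ✓  (m1,t5,i1)→finished(i1,t5) ✓  (m2,t1,i1)→finished(i1,t1) ✗  (m2,t2,i1)→finished(i1,t2) ✗  (m2,t2,i2)→finished(i2,t2) ✓  (m2,t3,i1)→finished(i1,t3) ✗  (m2,t3,i3)→finished(i3,t3) ✓  (m2,t4,i3)→finished(i3,t4) ✗  (m3,t3,i1)→finished(i1,t3) ✗  (m3,t3,i3)→finished(i3,t3) ✓  (m3,t4,i1)→finished(i1,t4) ✗  (m3,t5,i2)→finished(i2,t5) ✓  (m3,t6,i1)→finished(i1,t6) ✓
Counterexamples (restrictor triples failing the scope): 7.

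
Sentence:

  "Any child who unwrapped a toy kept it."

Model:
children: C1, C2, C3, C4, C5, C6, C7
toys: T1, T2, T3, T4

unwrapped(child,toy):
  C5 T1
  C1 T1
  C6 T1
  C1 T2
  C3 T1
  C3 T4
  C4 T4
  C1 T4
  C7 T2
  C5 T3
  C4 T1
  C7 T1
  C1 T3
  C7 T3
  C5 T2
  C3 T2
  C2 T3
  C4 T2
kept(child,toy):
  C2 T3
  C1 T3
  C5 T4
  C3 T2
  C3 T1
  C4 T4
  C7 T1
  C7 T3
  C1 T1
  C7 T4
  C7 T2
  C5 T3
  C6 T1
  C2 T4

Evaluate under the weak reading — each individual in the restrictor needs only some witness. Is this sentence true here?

True

"it" takes "a toy" as antecedent — a donkey pronoun bound across the clause boundary.
Weak reading: every child c with some unwrapped-toy has at least one unwrapped-toy t such that kept(c,t).
Per child: C1:✓  C2:✓  C3:✓  C4:✓  C5:✓  C6:✓  C7:✓
Every child in the restrictor has a witness.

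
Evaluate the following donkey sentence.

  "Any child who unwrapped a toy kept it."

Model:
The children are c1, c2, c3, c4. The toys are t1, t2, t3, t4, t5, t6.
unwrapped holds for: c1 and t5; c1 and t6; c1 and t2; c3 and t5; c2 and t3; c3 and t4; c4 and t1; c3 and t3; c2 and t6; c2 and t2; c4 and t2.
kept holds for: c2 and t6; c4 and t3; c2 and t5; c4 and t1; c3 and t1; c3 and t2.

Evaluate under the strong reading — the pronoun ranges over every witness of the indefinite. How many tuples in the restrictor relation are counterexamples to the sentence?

9

"it" takes "a toy" as antecedent — a donkey pronoun bound across the clause boundary.
Strong reading: for every (c,t) with unwrapped(c,t), kept(c,t).
Restrictor pairs: (c1,t2) ✗  (c1,t5) ✗  (c1,t6) ✗  (c2,t2) ✗  (c2,t3) ✗  (c2,t6) ✓  (c3,t3) ✗  (c3,t4) ✗  (c3,t5) ✗  (c4,t1) ✓  (c4,t2) ✗
Counterexamples (restrictor pairs failing the scope): 9.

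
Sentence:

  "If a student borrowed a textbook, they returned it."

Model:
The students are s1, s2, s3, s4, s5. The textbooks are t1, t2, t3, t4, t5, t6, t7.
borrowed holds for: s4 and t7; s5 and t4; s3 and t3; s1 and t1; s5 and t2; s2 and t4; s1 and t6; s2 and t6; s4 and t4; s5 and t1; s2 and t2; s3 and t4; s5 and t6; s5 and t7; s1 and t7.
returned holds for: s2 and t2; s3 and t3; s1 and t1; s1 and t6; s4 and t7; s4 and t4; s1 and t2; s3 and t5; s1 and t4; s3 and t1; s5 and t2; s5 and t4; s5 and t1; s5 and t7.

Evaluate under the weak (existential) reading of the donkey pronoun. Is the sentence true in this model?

"it" takes "a textbook" as antecedent — a donkey pronoun bound across the clause boundary.
Weak reading: every student s with some borrowed-textbook has at least one borrowed-textbook t such that returned(s,t).
Per student: s1:✓  s2:✓  s3:✓  s4:✓  s5:✓
Every student in the restrictor has a witness.

True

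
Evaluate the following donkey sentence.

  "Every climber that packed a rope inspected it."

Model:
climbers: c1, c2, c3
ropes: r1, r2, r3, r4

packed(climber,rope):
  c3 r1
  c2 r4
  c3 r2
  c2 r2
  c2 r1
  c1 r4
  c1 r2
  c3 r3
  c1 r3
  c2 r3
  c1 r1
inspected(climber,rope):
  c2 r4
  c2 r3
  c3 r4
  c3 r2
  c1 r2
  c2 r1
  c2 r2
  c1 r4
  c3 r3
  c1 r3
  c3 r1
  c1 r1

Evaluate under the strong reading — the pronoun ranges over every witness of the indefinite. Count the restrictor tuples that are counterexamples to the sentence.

0

"it" takes "a rope" as antecedent — a donkey pronoun bound across the clause boundary.
Strong reading: for every (c,r) with packed(c,r), inspected(c,r).
Restrictor pairs: (c1,r1) ✓  (c1,r2) ✓  (c1,r3) ✓  (c1,r4) ✓  (c2,r1) ✓  (c2,r2) ✓  (c2,r3) ✓  (c2,r4) ✓  (c3,r1) ✓  (c3,r2) ✓  (c3,r3) ✓
Counterexamples (restrictor pairs failing the scope): 0.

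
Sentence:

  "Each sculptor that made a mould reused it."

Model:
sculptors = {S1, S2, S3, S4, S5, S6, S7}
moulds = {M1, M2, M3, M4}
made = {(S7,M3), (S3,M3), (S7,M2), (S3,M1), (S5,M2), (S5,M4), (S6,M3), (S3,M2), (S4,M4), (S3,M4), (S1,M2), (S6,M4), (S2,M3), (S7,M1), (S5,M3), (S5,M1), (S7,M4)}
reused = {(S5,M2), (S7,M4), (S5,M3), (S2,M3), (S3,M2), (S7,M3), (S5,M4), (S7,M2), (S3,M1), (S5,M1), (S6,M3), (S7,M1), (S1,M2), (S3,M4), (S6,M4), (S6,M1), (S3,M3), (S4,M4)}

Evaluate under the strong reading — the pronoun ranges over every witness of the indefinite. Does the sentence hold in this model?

"it" takes "a mould" as antecedent — a donkey pronoun bound across the clause boundary.
Strong reading: for every (s,m) with made(s,m), reused(s,m).
Restrictor pairs: (S1,M2) ✓  (S2,M3) ✓  (S3,M1) ✓  (S3,M2) ✓  (S3,M3) ✓  (S3,M4) ✓  (S4,M4) ✓  (S5,M1) ✓  (S5,M2) ✓  (S5,M3) ✓  (S5,M4) ✓  (S6,M3) ✓  (S6,M4) ✓  (S7,M1) ✓  (S7,M2) ✓  (S7,M3) ✓  (S7,M4) ✓
Every restrictor pair satisfies the scope.

True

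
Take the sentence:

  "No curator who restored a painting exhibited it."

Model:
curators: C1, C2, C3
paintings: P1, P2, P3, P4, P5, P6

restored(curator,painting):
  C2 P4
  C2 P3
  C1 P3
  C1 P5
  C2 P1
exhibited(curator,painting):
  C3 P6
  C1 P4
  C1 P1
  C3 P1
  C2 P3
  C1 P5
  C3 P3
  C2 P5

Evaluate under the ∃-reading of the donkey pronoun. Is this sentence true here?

"it" takes "a painting" as antecedent — a donkey pronoun bound across the clause boundary.
Truth condition: for no (c,p) with restored(c,p) does exhibited(c,p) hold.
Restrictor pairs — does the scope hold? (C1,P3):fails  (C1,P5):holds  (C2,P1):fails  (C2,P3):holds  (C2,P4):fails
Scope holds for 2 pair(s), so the sentence is false.

False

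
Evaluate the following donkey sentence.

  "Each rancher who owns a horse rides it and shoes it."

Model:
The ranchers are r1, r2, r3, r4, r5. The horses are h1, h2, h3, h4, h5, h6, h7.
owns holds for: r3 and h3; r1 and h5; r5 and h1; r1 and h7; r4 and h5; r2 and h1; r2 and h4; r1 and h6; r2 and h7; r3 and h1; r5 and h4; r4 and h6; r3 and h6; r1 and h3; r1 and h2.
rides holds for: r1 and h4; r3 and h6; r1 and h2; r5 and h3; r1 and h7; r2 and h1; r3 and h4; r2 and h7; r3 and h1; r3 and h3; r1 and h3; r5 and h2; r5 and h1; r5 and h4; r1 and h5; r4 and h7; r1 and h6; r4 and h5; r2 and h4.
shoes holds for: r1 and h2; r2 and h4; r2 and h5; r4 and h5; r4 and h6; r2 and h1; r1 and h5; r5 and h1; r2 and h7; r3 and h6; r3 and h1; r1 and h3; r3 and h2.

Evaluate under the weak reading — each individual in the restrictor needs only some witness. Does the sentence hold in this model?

True

"it" takes "a horse" as antecedent — a donkey pronoun bound across the clause boundary.
Weak reading: every rancher r with some owns-horse has at least one owns-horse h such that rides(r,h) ∧ shoes(r,h).
Per rancher: r1:✓  r2:✓  r3:✓  r4:✓  r5:✓
Every rancher in the restrictor has a witness.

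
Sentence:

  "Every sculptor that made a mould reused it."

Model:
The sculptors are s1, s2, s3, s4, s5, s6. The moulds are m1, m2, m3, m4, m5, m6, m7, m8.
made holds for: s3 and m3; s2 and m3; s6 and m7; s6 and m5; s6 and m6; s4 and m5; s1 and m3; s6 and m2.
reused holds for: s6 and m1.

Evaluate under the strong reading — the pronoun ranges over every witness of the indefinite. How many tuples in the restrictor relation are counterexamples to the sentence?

8

"it" takes "a mould" as antecedent — a donkey pronoun bound across the clause boundary.
Strong reading: for every (s,m) with made(s,m), reused(s,m).
Restrictor pairs: (s1,m3) ✗  (s2,m3) ✗  (s3,m3) ✗  (s4,m5) ✗  (s6,m2) ✗  (s6,m5) ✗  (s6,m6) ✗  (s6,m7) ✗
Counterexamples (restrictor pairs failing the scope): 8.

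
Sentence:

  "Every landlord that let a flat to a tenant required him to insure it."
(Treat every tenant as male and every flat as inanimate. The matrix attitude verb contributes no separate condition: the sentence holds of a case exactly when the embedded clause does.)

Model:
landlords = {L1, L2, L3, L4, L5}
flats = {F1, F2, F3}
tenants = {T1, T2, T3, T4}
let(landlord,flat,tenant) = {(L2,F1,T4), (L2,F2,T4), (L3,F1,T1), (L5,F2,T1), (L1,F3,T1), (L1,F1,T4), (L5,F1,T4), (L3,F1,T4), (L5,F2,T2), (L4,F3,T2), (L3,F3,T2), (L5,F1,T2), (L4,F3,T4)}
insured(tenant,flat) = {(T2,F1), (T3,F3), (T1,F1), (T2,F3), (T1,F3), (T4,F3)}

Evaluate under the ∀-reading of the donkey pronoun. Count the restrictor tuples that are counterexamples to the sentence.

7

"him" takes "a tenant" as antecedent and "it" takes "a flat"; both are donkey pronouns co-varying with the restrictor.
Strong reading: for every (l,f,t) with let(l,f,t), insured(t,f).
Restrictor triples: (L1,F1,T4)→insured(T4,F1) ✗  (L1,F3,T1)→insured(T1,F3) ✓  (L2,F1,T4)→insured(T4,F1) ✗  (L2,F2,T4)→insured(T4,F2) ✗  (L3,F1,T1)→insured(T1,F1) ✓  (L3,F1,T4)→insured(T4,F1) ✗  (L3,F3,T2)→insured(T2,F3) ✓  (L4,F3,T2)→insured(T2,F3) ✓  (L4,F3,T4)→insured(T4,F3) ✓  (L5,F1,T2)→insured(T2,F1) ✓  (L5,F1,T4)→insured(T4,F1) ✗  (L5,F2,T1)→insured(T1,F2) ✗  (L5,F2,T2)→insured(T2,F2) ✗
Counterexamples (restrictor triples failing the scope): 7.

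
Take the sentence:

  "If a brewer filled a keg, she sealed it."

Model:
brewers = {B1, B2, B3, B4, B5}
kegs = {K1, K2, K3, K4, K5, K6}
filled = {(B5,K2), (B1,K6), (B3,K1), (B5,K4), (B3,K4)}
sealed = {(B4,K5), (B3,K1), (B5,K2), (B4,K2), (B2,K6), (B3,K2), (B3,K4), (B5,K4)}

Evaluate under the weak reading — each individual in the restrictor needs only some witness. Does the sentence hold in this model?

"it" takes "a keg" as antecedent — a donkey pronoun bound across the clause boundary.
Weak reading: every brewer b with some filled-keg has at least one filled-keg k such that sealed(b,k).
Per brewer: B1:✗  B3:✓  B5:✓
B1 has no witness among its filled-kegs.

False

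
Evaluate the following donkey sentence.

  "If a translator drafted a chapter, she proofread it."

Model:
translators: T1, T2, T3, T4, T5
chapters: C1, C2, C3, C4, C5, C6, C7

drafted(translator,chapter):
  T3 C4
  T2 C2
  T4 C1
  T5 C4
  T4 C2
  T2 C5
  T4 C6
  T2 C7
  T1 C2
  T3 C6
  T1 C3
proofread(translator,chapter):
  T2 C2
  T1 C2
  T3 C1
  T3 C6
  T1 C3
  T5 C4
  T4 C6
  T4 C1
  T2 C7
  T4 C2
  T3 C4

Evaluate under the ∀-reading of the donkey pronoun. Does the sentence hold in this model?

False

"it" takes "a chapter" as antecedent — a donkey pronoun bound across the clause boundary.
Strong reading: for every (t,c) with drafted(t,c), proofread(t,c).
Restrictor pairs: (T1,C2) ✓  (T1,C3) ✓  (T2,C2) ✓  (T2,C5) ✗  (T2,C7) ✓  (T3,C4) ✓  (T3,C6) ✓  (T4,C1) ✓  (T4,C2) ✓  (T4,C6) ✓  (T5,C4) ✓
Counterexample: (T2,C5) is in drafted but fails the scope.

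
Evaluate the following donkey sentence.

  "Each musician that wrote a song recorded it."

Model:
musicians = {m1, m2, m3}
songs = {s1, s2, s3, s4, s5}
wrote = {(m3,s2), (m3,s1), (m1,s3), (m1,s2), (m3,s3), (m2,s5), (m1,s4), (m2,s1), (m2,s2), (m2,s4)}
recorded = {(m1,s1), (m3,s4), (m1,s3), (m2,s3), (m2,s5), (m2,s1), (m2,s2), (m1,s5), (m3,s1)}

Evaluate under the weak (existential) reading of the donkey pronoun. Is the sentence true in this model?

"it" takes "a song" as antecedent — a donkey pronoun bound across the clause boundary.
Weak reading: every musician m with some wrote-song has at least one wrote-song s such that recorded(m,s).
Per musician: m1:✓  m2:✓  m3:✓
Every musician in the restrictor has a witness.

True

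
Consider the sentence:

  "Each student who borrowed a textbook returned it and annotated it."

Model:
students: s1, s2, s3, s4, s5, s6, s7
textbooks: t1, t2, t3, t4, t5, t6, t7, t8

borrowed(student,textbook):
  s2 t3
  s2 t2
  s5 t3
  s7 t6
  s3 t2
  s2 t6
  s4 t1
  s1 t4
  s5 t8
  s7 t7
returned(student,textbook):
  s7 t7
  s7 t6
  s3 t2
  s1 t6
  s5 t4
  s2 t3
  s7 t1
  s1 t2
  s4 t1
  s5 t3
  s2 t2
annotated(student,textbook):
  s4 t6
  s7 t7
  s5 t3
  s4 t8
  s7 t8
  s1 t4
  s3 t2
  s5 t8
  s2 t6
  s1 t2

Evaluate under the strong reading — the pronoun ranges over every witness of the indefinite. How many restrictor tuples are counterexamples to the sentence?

7

"it" takes "a textbook" as antecedent — a donkey pronoun bound across the clause boundary.
Strong reading: for every (s,t) with borrowed(s,t), returned(s,t) ∧ annotated(s,t).
Restrictor pairs: (s1,t4) ✗  (s2,t2) ✗  (s2,t3) ✗  (s2,t6) ✗  (s3,t2) ✓  (s4,t1) ✗  (s5,t3) ✓  (s5,t8) ✗  (s7,t6) ✗  (s7,t7) ✓
Counterexamples (restrictor pairs failing the scope): 7.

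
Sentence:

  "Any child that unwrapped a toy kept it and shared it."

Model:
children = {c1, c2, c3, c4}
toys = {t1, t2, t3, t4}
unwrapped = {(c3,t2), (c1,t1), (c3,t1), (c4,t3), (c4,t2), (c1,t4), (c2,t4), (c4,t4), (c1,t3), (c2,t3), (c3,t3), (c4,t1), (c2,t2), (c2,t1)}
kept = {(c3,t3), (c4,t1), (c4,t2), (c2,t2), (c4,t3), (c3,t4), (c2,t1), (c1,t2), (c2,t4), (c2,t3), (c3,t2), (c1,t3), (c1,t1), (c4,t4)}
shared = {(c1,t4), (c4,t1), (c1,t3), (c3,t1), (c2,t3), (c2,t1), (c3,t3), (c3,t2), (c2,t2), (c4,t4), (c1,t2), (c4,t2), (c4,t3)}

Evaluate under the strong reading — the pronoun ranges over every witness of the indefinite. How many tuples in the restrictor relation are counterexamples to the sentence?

"it" takes "a toy" as antecedent — a donkey pronoun bound across the clause boundary.
Strong reading: for every (c,t) with unwrapped(c,t), kept(c,t) ∧ shared(c,t).
Restrictor pairs: (c1,t1) ✗  (c1,t3) ✓  (c1,t4) ✗  (c2,t1) ✓  (c2,t2) ✓  (c2,t3) ✓  (c2,t4) ✗  (c3,t1) ✗  (c3,t2) ✓  (c3,t3) ✓  (c4,t1) ✓  (c4,t2) ✓  (c4,t3) ✓  (c4,t4) ✓
Counterexamples (restrictor pairs failing the scope): 4.

4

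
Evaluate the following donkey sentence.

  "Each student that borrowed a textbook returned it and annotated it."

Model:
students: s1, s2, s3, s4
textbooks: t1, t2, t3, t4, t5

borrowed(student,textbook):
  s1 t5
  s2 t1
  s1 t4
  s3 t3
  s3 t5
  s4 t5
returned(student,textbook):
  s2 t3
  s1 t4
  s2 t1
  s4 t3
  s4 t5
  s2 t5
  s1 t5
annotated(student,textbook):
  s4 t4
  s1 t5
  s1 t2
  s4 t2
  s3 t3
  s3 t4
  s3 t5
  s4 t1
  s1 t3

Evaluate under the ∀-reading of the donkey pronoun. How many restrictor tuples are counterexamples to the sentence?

"it" takes "a textbook" as antecedent — a donkey pronoun bound across the clause boundary.
Strong reading: for every (s,t) with borrowed(s,t), returned(s,t) ∧ annotated(s,t).
Restrictor pairs: (s1,t4) ✗  (s1,t5) ✓  (s2,t1) ✗  (s3,t3) ✗  (s3,t5) ✗  (s4,t5) ✗
Counterexamples (restrictor pairs failing the scope): 5.

5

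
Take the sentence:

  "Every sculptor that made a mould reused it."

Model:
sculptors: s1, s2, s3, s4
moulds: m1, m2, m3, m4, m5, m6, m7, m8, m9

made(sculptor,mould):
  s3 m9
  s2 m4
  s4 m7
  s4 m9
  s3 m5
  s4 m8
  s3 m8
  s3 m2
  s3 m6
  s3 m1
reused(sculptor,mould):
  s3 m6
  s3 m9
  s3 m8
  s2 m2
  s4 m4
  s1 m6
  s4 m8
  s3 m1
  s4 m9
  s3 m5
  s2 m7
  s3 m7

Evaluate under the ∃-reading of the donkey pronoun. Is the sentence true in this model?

False

"it" takes "a mould" as antecedent — a donkey pronoun bound across the clause boundary.
Weak reading: every sculptor s with some made-mould has at least one made-mould m such that reused(s,m).
Per sculptor: s2:✗  s3:✓  s4:✓
s2 has no witness among its made-moulds.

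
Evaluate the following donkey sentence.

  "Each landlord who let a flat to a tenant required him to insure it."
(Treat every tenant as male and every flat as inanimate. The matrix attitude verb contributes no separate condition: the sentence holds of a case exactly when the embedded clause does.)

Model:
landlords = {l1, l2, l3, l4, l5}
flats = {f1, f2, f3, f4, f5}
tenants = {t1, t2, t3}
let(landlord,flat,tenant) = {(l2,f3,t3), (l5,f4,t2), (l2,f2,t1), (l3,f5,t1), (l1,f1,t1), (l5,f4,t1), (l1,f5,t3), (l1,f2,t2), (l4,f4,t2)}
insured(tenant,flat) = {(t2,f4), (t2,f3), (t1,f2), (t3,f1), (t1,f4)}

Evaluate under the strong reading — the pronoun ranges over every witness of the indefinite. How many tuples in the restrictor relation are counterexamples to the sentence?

5

"him" takes "a tenant" as antecedent and "it" takes "a flat"; both are donkey pronouns co-varying with the restrictor.
Strong reading: for every (l,f,t) with let(l,f,t), insured(t,f).
Restrictor triples: (l1,f1,t1)→insured(t1,f1) ✗  (l1,f2,t2)→insured(t2,f2) ✗  (l1,f5,t3)→insured(t3,f5) ✗  (l2,f2,t1)→insured(t1,f2) ✓  (l2,f3,t3)→insured(t3,f3) ✗  (l3,f5,t1)→insured(t1,f5) ✗  (l4,f4,t2)→insured(t2,f4) ✓  (l5,f4,t1)→insured(t1,f4) ✓  (l5,f4,t2)→insured(t2,f4) ✓
Counterexamples (restrictor triples failing the scope): 5.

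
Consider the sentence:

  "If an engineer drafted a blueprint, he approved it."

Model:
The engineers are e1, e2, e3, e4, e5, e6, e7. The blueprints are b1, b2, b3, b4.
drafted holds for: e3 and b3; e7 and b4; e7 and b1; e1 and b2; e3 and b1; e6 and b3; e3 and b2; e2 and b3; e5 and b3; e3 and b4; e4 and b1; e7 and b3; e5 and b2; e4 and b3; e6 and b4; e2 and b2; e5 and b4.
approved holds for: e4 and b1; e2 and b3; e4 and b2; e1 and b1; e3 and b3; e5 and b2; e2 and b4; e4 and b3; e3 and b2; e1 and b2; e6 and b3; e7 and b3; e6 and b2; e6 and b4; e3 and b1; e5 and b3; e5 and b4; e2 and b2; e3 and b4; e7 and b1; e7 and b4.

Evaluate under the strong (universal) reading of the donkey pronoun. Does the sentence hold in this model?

"it" takes "a blueprint" as antecedent — a donkey pronoun bound across the clause boundary.
Strong reading: for every (e,b) with drafted(e,b), approved(e,b).
Restrictor pairs: (e1,b2) ✓  (e2,b2) ✓  (e2,b3) ✓  (e3,b1) ✓  (e3,b2) ✓  (e3,b3) ✓  (e3,b4) ✓  (e4,b1) ✓  (e4,b3) ✓  (e5,b2) ✓  (e5,b3) ✓  (e5,b4) ✓  (e6,b3) ✓  (e6,b4) ✓  (e7,b1) ✓  (e7,b3) ✓  (e7,b4) ✓
Every restrictor pair satisfies the scope.

True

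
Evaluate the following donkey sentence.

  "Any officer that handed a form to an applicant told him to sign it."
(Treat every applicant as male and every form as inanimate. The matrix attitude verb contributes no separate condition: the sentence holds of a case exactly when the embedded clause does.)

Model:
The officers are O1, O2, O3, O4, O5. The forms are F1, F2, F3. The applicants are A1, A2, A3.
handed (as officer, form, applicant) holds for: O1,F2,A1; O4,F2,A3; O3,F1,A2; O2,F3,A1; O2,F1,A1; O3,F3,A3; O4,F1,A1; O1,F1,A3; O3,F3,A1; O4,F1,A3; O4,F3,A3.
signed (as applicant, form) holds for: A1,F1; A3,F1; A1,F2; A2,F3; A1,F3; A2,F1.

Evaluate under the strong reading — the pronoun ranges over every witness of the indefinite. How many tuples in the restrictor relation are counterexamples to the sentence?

3

"him" takes "an applicant" as antecedent and "it" takes "a form"; both are donkey pronouns co-varying with the restrictor.
Strong reading: for every (o,f,a) with handed(o,f,a), signed(a,f).
Restrictor triples: (O1,F1,A3)→signed(A3,F1) ✓  (O1,F2,A1)→signed(A1,F2) ✓  (O2,F1,A1)→signed(A1,F1) ✓  (O2,F3,A1)→signed(A1,F3) ✓  (O3,F1,A2)→signed(A2,F1) ✓  (O3,F3,A1)→signed(A1,F3) ✓  (O3,F3,A3)→signed(A3,F3) ✗  (O4,F1,A1)→signed(A1,F1) ✓  (O4,F1,A3)→signed(A3,F1) ✓  (O4,F2,A3)→signed(A3,F2) ✗  (O4,F3,A3)→signed(A3,F3) ✗
Counterexamples (restrictor triples failing the scope): 3.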